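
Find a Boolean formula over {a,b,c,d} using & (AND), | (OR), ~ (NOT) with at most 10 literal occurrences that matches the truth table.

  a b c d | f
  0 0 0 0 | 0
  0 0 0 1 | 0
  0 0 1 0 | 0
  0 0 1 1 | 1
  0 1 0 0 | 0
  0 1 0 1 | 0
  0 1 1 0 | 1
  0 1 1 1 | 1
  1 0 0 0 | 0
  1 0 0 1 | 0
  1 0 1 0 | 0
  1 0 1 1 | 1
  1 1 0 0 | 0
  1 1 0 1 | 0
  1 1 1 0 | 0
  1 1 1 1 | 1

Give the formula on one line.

(((d | ~a) | ~c) & ((d & c) | (c & b)))

  ~a = 1111111100000000
  (d | ~a) = 1111111101010101
  ~c = 1100110011001100
  ((d | ~a) | ~c) = 1111111111011101
  (d & c) = 0001000100010001
  (c & b) = 0000001100000011
  ((d & c) | (c & b)) = 0001001100010011
  (((d | ~a) | ~c) & ((d & c) | (c & b))) = 0001001100010001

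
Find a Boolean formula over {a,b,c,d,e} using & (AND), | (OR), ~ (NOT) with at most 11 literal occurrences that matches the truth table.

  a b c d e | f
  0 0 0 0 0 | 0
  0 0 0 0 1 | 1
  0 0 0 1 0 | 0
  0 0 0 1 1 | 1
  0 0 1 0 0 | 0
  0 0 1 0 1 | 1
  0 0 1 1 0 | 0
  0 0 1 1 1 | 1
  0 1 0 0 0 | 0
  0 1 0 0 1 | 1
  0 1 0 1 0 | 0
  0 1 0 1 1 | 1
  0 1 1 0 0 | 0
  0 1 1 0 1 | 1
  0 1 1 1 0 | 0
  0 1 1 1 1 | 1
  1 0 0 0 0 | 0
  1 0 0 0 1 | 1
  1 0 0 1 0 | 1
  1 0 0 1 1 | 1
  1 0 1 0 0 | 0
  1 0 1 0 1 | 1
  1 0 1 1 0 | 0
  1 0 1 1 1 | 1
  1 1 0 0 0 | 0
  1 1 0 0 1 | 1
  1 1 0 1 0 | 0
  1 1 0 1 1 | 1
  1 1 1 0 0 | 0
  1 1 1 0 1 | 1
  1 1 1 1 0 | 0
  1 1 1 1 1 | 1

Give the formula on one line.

  ~b = 11111111000000001111111100000000
  (~b & d) = 00110011000000000011001100000000
  (a & e) = 00000000000000000101010101010101
  ((~b & d) | (a & e)) = 00110011000000000111011101010101
  ~c = 11110000111100001111000011110000
  (~c & a) = 00000000000000001111000011110000
  (b & c) = 00000000000011110000000000001111
  ((~c & a) | (b & c)) = 00000000000011111111000011111111
  (((~b & d) | (a & e)) & ((~c & a) | (b & c))) = 00000000000000000111000001010101
  (e | (((~b & d) | (a & e)) & ((~c & a) | (b & c)))) = 01010101010101010111010101010101

(e | (((~b & d) | (a & e)) & ((~c & a) | (b & c))))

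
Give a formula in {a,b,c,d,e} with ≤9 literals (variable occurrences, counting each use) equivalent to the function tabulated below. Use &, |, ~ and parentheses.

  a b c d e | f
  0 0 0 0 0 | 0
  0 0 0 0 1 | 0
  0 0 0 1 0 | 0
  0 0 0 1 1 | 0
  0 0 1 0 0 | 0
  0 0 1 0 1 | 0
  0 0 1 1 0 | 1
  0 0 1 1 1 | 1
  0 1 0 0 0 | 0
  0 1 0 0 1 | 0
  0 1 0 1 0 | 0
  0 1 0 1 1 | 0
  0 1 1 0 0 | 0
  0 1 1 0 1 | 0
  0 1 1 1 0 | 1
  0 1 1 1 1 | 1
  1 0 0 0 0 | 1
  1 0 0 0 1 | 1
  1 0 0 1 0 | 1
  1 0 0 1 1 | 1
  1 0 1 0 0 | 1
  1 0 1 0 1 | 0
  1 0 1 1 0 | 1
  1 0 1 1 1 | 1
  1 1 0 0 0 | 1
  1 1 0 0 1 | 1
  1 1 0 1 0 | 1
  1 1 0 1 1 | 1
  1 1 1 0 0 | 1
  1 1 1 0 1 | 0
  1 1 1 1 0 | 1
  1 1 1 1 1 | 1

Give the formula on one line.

  (c & d) = 00000011000000110000001100000011
  (a | (c & d)) = 00000011000000111111111111111111
  ~e = 10101010101010101010101010101010
  (d & e) = 00010001000100010001000100010001
  (~e | (d & e)) = 10111011101110111011101110111011
  ~c = 11110000111100001111000011110000
  (e & ~c) = 01010000010100000101000001010000
  ((e & ~c) & a) = 00000000000000000101000001010000
  ((~e | (d & e)) | ((e & ~c) & a)) = 10111011101110111111101111111011
  ((a | (c & d)) & ((~e | (d & e)) | ((e & ~c) & a))) = 00000011000000111111101111111011

((a | (c & d)) & ((~e | (d & e)) | ((e & ~c) & a)))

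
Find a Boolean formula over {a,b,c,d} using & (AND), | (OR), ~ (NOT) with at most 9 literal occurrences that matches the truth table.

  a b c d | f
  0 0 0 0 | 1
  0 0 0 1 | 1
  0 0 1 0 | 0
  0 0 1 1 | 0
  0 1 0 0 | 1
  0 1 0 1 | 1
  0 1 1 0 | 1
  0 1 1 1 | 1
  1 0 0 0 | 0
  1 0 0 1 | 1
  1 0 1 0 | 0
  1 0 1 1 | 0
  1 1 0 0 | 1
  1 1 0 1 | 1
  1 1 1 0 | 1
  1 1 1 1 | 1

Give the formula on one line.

  ~c = 1100110011001100
  (b | ~c) = 1100111111001111
  (c & a) = 0000000000110011
  ~a = 1111111100000000
  ~d = 1010101010101010
  (~a & ~d) = 1010101000000000
  ((c & a) | (~a & ~d)) = 1010101000110011
  (~a | d) = 1111111101010101
  (((c & a) | (~a & ~d)) | (~a | d)) = 1111111101110111
  (b | (((c & a) | (~a & ~d)) | (~a | d))) = 1111111101111111
  ((b | ~c) & (b | (((c & a) | (~a & ~d)) | (~a | d)))) = 1100111101001111

((b | ~c) & (b | (((c & a) | (~a & ~d)) | (~a | d))))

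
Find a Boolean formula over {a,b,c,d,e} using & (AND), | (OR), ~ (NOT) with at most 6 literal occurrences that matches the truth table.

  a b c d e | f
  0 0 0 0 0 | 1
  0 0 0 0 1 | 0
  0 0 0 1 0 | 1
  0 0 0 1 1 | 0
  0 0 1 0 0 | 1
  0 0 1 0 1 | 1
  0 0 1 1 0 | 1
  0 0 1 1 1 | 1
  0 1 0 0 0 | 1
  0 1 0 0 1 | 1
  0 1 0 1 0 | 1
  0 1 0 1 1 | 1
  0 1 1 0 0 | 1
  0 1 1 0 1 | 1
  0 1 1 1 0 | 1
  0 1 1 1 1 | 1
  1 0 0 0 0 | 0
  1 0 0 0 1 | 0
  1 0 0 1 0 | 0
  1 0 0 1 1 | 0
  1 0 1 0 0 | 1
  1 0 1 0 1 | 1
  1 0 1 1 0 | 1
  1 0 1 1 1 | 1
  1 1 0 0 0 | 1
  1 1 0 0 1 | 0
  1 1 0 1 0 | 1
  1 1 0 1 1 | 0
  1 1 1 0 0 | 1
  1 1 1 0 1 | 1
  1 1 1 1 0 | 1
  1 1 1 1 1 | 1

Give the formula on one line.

((c | (~a & b)) | (~e & (~a | b)))

  ~a = 11111111111111110000000000000000
  (~a & b) = 00000000111111110000000000000000
  (c | (~a & b)) = 00001111111111110000111100001111
  ~e = 10101010101010101010101010101010
  (~a | b) = 11111111111111110000000011111111
  (~e & (~a | b)) = 10101010101010100000000010101010
  ((c | (~a & b)) | (~e & (~a | b))) = 10101111111111110000111110101111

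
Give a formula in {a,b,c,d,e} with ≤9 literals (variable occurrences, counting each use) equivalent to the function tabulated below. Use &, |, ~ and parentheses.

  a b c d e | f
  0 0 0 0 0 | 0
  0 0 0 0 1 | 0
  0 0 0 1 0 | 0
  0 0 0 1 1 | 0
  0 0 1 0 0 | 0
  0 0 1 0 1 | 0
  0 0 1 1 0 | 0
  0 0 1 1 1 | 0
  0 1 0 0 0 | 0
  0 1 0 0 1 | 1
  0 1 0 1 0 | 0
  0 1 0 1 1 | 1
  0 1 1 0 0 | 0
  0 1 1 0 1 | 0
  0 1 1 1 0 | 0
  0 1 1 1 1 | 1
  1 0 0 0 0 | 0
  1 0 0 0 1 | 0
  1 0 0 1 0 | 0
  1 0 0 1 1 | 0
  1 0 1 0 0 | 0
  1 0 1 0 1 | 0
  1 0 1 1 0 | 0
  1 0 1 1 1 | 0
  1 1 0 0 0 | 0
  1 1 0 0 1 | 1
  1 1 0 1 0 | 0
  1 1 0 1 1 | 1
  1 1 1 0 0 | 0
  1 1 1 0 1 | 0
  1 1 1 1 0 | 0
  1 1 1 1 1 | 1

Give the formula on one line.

((e & b) & ((~c & (c | e)) | d))

  (e & b) = 00000000010101010000000001010101
  ~c = 11110000111100001111000011110000
  (c | e) = 01011111010111110101111101011111
  (~c & (c | e)) = 01010000010100000101000001010000
  ((~c & (c | e)) | d) = 01110011011100110111001101110011
  ((e & b) & ((~c & (c | e)) | d)) = 00000000010100010000000001010001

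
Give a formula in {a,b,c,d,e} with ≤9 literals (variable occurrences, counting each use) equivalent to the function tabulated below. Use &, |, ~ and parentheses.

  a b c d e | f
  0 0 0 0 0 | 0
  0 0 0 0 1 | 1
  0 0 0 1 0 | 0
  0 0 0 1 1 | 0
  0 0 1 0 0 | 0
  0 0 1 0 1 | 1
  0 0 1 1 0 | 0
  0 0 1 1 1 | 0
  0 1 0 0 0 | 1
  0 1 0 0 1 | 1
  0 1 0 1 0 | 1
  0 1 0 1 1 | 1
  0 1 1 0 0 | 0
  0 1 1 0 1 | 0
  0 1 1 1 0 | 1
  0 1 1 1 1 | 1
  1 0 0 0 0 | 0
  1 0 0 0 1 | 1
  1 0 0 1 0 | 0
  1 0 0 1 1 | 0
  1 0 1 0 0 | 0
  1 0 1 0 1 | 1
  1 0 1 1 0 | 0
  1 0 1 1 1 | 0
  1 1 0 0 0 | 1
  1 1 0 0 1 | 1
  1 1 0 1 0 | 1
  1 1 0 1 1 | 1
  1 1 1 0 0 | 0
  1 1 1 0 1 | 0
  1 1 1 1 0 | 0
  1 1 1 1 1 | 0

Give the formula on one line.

  ~d = 11001100110011001100110011001100
  (b | e) = 01010101111111110101010111111111
  (~d & (b | e)) = 01000100110011000100010011001100
  (b | (~d & (b | e))) = 01000100111111110100010011111111
  ~a = 11111111111111110000000000000000
  (d & ~a) = 00110011001100110000000000000000
  (c & (d & ~a)) = 00000011000000110000000000000000
  ~c = 11110000111100001111000011110000
  ((c & (d & ~a)) | ~c) = 11110011111100111111000011110000
  ~b = 11111111000000001111111100000000
  (((c & (d & ~a)) | ~c) | ~b) = 11111111111100111111111111110000
  ((b | (~d & (b | e))) & (((c & (d & ~a)) | ~c) | ~b)) = 01000100111100110100010011110000

((b | (~d & (b | e))) & (((c & (d & ~a)) | ~c) | ~b))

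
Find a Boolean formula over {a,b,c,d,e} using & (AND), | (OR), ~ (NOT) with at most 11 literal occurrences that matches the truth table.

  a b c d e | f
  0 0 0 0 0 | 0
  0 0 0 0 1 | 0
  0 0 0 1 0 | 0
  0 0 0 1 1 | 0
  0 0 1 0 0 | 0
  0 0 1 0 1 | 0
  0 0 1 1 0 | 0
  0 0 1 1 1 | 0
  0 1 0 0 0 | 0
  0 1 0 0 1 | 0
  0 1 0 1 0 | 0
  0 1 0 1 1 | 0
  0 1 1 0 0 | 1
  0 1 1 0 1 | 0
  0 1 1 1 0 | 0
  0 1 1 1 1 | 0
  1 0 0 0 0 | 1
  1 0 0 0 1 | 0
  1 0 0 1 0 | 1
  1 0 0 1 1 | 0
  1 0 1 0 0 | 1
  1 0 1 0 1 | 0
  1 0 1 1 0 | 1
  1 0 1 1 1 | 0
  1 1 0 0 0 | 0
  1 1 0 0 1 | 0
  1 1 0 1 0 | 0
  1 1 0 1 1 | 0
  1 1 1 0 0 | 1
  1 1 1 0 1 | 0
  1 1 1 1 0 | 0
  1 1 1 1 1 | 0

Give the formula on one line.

(((b | a) & ~e) & (~b | ((~d & c) | (d & e))))

  (b | a) = 00000000111111111111111111111111
  ~e = 10101010101010101010101010101010
  ((b | a) & ~e) = 00000000101010101010101010101010
  ~b = 11111111000000001111111100000000
  ~d = 11001100110011001100110011001100
  (~d & c) = 00001100000011000000110000001100
  (d & e) = 00010001000100010001000100010001
  ((~d & c) | (d & e)) = 00011101000111010001110100011101
  (~b | ((~d & c) | (d & e))) = 11111111000111011111111100011101
  (((b | a) & ~e) & (~b | ((~d & c) | (d & e)))) = 00000000000010001010101000001000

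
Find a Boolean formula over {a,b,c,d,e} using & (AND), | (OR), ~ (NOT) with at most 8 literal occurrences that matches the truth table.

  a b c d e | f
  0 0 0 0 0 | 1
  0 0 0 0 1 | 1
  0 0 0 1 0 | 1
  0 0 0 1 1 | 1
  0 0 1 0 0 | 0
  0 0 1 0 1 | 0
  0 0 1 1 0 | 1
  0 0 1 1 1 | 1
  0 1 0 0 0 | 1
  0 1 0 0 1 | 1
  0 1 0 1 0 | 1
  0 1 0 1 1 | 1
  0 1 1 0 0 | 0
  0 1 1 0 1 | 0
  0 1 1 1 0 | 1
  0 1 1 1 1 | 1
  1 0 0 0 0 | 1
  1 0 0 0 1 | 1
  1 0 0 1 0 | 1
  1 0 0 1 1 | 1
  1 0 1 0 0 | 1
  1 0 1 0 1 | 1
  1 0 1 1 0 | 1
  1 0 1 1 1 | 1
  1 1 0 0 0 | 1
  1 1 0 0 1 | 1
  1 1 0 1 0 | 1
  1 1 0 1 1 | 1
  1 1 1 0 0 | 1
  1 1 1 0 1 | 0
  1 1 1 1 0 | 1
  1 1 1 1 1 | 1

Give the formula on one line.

  ~e = 10101010101010101010101010101010
  ~b = 11111111000000001111111100000000
  (~e | ~b) = 11111111101010101111111110101010
  ((~e | ~b) | d) = 11111111101110111111111110111011
  (((~e | ~b) | d) & a) = 00000000000000001111111110111011
  ~c = 11110000111100001111000011110000
  (~c | d) = 11110011111100111111001111110011
  ((((~e | ~b) | d) & a) | (~c | d)) = 11110011111100111111111111111011

((((~e | ~b) | d) & a) | (~c | d))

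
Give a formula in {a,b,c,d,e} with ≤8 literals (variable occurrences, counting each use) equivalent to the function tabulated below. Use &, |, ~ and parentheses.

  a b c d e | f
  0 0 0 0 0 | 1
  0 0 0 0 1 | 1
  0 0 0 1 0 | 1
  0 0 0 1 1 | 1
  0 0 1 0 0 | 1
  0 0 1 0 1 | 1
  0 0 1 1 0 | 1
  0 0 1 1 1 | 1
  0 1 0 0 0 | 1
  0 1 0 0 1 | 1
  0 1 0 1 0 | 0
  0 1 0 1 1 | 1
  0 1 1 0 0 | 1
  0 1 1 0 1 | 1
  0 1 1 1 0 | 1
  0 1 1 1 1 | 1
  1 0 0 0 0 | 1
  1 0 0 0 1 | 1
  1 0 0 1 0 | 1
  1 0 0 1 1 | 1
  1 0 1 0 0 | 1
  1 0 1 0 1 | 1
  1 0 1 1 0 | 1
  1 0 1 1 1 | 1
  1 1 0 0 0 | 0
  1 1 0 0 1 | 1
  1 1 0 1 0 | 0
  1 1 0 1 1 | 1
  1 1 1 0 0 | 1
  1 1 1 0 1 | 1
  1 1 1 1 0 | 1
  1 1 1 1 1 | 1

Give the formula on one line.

  ~b = 11111111000000001111111100000000
  (~b | e) = 11111111010101011111111101010101
  ((~b | e) | c) = 11111111010111111111111101011111
  ~a = 11111111111111110000000000000000
  ~d = 11001100110011001100110011001100
  (~a & ~d) = 11001100110011000000000000000000
  (((~b | e) | c) | (~a & ~d)) = 11111111110111111111111101011111

(((~b | e) | c) | (~a & ~d))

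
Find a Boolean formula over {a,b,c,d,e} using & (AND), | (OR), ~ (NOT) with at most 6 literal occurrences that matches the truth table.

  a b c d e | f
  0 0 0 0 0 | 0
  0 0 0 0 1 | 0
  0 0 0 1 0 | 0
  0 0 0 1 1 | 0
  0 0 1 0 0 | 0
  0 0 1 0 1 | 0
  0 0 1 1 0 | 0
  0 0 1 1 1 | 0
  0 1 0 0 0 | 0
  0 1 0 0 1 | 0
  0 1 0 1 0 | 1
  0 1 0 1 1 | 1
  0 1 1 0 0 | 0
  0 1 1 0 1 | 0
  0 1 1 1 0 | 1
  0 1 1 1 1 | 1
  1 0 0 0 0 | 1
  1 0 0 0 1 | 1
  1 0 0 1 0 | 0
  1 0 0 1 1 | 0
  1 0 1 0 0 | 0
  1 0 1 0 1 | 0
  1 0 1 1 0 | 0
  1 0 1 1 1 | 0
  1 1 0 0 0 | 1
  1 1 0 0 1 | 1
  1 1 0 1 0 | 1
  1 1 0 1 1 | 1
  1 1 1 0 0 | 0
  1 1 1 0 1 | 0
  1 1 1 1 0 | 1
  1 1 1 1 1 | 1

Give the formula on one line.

  (b & d) = 00000000001100110000000000110011
  (c | a) = 00001111000011111111111111111111
  ~c = 11110000111100001111000011110000
  ~d = 11001100110011001100110011001100
  (~c & ~d) = 11000000110000001100000011000000
  ((c | a) & (~c & ~d)) = 00000000000000001100000011000000
  ((b & d) | ((c | a) & (~c & ~d))) = 00000000001100111100000011110011

((b & d) | ((c | a) & (~c & ~d)))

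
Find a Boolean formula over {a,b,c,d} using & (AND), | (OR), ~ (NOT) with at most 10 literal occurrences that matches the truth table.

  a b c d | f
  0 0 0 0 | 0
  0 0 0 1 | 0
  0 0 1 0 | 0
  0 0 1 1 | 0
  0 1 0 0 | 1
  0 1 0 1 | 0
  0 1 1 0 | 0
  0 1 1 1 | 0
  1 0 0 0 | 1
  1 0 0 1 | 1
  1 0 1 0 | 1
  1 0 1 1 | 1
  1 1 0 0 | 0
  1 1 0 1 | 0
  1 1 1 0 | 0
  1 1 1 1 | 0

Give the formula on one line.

  ~b = 1111000011110000
  (~b & a) = 0000000011110000
  ~a = 1111111100000000
  ~d = 1010101010101010
  (~a & ~d) = 1010101000000000
  ((~a & ~d) & b) = 0000101000000000
  ((~b & a) | ((~a & ~d) & b)) = 0000101011110000
  ~c = 1100110011001100
  (b | c) = 0011111100111111
  (~c & (b | c)) = 0000110000001100
  (a | (~c & (b | c))) = 0000110011111111
  (((~b & a) | ((~a & ~d) & b)) & (a | (~c & (b | c)))) = 0000100011110000

(((~b & a) | ((~a & ~d) & b)) & (a | (~c & (b | c))))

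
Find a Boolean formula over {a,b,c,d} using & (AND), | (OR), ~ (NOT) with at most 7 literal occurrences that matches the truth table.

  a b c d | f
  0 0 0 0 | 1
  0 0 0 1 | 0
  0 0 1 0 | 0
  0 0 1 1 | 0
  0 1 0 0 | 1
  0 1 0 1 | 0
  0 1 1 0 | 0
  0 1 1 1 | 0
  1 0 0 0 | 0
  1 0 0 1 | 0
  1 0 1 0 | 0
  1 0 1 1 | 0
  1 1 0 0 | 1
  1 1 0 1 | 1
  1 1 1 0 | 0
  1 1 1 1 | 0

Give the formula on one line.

(((~d & ~a) | ((b | c) & a)) & ~c)

  ~d = 1010101010101010
  ~a = 1111111100000000
  (~d & ~a) = 1010101000000000
  (b | c) = 0011111100111111
  ((b | c) & a) = 0000000000111111
  ((~d & ~a) | ((b | c) & a)) = 1010101000111111
  ~c = 1100110011001100
  (((~d & ~a) | ((b | c) & a)) & ~c) = 1000100000001100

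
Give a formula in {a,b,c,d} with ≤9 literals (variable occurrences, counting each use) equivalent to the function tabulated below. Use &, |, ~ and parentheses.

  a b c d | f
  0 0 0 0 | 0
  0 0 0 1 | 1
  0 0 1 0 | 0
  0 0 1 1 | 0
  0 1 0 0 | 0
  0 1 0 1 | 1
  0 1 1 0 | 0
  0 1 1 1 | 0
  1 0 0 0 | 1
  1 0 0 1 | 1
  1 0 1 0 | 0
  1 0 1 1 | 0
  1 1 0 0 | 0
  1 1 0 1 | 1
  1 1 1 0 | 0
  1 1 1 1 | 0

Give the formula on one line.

  ~b = 1111000011110000
  (d | ~b) = 1111010111110101
  (d | a) = 0101010111111111
  ((d | ~b) & (d | a)) = 0101010111110101
  ~c = 1100110011001100
  (~c | d) = 1101110111011101
  (((d | ~b) & (d | a)) & (~c | d)) = 0101010111010101
  ((((d | ~b) & (d | a)) & (~c | d)) & ~c) = 0100010011000100

((((d | ~b) & (d | a)) & (~c | d)) & ~c)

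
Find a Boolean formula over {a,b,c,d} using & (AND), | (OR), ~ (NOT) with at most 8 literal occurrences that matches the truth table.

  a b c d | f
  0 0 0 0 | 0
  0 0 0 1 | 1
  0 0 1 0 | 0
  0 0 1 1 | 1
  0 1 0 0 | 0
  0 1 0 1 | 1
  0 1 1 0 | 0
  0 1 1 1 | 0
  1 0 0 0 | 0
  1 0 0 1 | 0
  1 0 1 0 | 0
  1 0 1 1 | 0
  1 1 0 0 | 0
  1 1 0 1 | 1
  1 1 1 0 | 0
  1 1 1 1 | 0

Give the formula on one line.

  ~a = 1111111100000000
  (b | ~a) = 1111111100001111
  (d & (b | ~a)) = 0101010100000101
  (~a | d) = 1111111101010101
  ~d = 1010101010101010
  ~c = 1100110011001100
  (~d | ~c) = 1110111011101110
  ~b = 1111000011110000
  ((~d | ~c) | ~b) = 1111111011111110
  ((~a | d) & ((~d | ~c) | ~b)) = 1111111001010100
  ((d & (b | ~a)) & ((~a | d) & ((~d | ~c) | ~b))) = 0101010000000100

((d & (b | ~a)) & ((~a | d) & ((~d | ~c) | ~b)))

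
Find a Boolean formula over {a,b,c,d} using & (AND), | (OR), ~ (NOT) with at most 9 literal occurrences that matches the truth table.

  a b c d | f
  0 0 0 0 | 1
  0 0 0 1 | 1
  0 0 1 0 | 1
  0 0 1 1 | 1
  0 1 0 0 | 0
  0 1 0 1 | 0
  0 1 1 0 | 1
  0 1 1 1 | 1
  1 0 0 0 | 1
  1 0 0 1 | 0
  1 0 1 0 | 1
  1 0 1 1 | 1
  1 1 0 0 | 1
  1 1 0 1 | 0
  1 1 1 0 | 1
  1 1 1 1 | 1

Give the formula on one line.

(((a & ~d) | ((~c | (b & ~a)) & c)) | (c | (~a & ~b)))

  ~d = 1010101010101010
  (a & ~d) = 0000000010101010
  ~c = 1100110011001100
  ~a = 1111111100000000
  (b & ~a) = 0000111100000000
  (~c | (b & ~a)) = 1100111111001100
  ((~c | (b & ~a)) & c) = 0000001100000000
  ((a & ~d) | ((~c | (b & ~a)) & c)) = 0000001110101010
  ~b = 1111000011110000
  (~a & ~b) = 1111000000000000
  (c | (~a & ~b)) = 1111001100110011
  (((a & ~d) | ((~c | (b & ~a)) & c)) | (c | (~a & ~b))) = 1111001110111011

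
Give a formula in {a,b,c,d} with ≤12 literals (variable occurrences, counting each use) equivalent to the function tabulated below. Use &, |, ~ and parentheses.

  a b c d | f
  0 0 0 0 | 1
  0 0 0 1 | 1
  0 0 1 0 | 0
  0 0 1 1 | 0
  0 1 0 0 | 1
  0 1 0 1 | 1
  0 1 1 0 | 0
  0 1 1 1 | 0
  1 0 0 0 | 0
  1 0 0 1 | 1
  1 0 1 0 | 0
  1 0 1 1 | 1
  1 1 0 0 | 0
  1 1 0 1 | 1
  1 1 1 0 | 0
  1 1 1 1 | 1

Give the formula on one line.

((((~d | ~c) | a) & d) | (~c & (((d | ~a) & c) | ~a)))

  ~d = 1010101010101010
  ~c = 1100110011001100
  (~d | ~c) = 1110111011101110
  ((~d | ~c) | a) = 1110111011111111
  (((~d | ~c) | a) & d) = 0100010001010101
  ~a = 1111111100000000
  (d | ~a) = 1111111101010101
  ((d | ~a) & c) = 0011001100010001
  (((d | ~a) & c) | ~a) = 1111111100010001
  (~c & (((d | ~a) & c) | ~a)) = 1100110000000000
  ((((~d | ~c) | a) & d) | (~c & (((d | ~a) & c) | ~a))) = 1100110001010101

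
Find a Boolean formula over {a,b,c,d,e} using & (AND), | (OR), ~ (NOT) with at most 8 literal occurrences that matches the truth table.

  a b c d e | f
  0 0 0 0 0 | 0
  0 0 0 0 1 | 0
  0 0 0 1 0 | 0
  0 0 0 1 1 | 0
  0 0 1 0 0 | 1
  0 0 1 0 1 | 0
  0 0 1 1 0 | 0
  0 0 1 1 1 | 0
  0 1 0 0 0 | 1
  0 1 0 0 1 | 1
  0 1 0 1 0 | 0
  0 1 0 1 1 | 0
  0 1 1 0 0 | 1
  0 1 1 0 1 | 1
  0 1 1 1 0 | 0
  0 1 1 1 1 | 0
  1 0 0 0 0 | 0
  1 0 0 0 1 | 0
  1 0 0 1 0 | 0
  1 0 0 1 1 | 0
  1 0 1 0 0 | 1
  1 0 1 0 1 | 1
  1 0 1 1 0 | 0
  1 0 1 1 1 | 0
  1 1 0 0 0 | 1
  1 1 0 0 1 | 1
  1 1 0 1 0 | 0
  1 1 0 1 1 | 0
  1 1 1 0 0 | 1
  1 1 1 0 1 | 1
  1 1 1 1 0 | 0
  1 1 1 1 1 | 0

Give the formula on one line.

((c | b) & (~d & (((~d | c) & (b | a)) | ~e)))

  (c | b) = 00001111111111110000111111111111
  ~d = 11001100110011001100110011001100
  (~d | c) = 11001111110011111100111111001111
  (b | a) = 00000000111111111111111111111111
  ((~d | c) & (b | a)) = 00000000110011111100111111001111
  ~e = 10101010101010101010101010101010
  (((~d | c) & (b | a)) | ~e) = 10101010111011111110111111101111
  (~d & (((~d | c) & (b | a)) | ~e)) = 10001000110011001100110011001100
  ((c | b) & (~d & (((~d | c) & (b | a)) | ~e))) = 00001000110011000000110011001100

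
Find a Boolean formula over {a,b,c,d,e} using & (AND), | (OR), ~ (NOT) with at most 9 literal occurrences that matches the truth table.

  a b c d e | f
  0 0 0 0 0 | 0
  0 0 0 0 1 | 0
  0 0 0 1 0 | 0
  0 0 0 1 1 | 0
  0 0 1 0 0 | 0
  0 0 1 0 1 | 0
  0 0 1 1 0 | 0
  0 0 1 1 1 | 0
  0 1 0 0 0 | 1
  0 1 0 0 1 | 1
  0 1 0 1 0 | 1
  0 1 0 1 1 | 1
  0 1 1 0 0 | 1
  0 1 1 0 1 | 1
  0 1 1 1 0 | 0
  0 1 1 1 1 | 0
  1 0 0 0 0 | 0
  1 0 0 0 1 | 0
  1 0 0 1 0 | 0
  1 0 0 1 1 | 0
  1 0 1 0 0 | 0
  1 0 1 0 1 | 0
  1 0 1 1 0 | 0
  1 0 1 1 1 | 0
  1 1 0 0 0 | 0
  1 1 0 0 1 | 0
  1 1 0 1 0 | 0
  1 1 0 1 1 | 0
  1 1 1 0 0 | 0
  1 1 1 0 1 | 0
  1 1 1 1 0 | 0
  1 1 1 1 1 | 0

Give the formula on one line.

  ~d = 11001100110011001100110011001100
  (a | ~d) = 11001100110011001111111111111111
  ~c = 11110000111100001111000011110000
  ((a | ~d) | ~c) = 11111100111111001111111111111111
  (a & e) = 00000000000000000101010101010101
  ((a & e) | b) = 00000000111111110101010111111111
  ~a = 11111111111111110000000000000000
  (((a & e) | b) & ~a) = 00000000111111110000000000000000
  (((a | ~d) | ~c) & (((a & e) | b) & ~a)) = 00000000111111000000000000000000

(((a | ~d) | ~c) & (((a & e) | b) & ~a))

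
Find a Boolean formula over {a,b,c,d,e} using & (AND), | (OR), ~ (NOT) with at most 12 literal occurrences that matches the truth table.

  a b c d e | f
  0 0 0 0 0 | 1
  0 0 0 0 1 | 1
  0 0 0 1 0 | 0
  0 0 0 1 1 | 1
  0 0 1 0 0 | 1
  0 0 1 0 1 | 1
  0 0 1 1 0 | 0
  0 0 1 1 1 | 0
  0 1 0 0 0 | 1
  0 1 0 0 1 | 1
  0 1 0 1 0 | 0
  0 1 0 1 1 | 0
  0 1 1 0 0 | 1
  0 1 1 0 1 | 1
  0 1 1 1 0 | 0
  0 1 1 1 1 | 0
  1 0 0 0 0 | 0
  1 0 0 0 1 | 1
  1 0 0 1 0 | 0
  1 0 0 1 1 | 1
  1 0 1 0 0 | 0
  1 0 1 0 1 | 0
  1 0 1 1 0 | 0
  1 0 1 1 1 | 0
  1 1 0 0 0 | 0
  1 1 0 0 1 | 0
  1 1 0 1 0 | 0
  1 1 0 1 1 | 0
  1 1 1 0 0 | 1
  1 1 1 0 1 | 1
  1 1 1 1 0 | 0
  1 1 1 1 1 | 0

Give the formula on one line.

  ~b = 11111111000000001111111100000000
  (~b & e) = 01010101000000000101010100000000
  ~c = 11110000111100001111000011110000
  ((~b & e) & ~c) = 01010000000000000101000000000000
  ~a = 11111111111111110000000000000000
  (b & a) = 00000000000000000000000011111111
  (~a | (b & a)) = 11111111111111110000000011111111
  (c | ~a) = 11111111111111110000111100001111
  ~d = 11001100110011001100110011001100
  ((c | ~a) & ~d) = 11001100110011000000110000001100
  ((~a | (b & a)) & ((c | ~a) & ~d)) = 11001100110011000000000000001100
  (((~b & e) & ~c) | ((~a | (b & a)) & ((c | ~a) & ~d))) = 11011100110011000101000000001100

(((~b & e) & ~c) | ((~a | (b & a)) & ((c | ~a) & ~d)))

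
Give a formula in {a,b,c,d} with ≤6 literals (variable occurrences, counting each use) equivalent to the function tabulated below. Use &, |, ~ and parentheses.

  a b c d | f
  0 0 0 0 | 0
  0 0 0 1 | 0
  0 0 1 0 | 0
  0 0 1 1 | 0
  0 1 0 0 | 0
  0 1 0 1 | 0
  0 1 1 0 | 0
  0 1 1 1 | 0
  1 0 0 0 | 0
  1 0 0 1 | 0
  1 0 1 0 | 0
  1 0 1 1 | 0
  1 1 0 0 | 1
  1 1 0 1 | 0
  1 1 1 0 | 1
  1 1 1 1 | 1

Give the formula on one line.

((b & (c | ~d)) & a)

  ~d = 1010101010101010
  (c | ~d) = 1011101110111011
  (b & (c | ~d)) = 0000101100001011
  ((b & (c | ~d)) & a) = 0000000000001011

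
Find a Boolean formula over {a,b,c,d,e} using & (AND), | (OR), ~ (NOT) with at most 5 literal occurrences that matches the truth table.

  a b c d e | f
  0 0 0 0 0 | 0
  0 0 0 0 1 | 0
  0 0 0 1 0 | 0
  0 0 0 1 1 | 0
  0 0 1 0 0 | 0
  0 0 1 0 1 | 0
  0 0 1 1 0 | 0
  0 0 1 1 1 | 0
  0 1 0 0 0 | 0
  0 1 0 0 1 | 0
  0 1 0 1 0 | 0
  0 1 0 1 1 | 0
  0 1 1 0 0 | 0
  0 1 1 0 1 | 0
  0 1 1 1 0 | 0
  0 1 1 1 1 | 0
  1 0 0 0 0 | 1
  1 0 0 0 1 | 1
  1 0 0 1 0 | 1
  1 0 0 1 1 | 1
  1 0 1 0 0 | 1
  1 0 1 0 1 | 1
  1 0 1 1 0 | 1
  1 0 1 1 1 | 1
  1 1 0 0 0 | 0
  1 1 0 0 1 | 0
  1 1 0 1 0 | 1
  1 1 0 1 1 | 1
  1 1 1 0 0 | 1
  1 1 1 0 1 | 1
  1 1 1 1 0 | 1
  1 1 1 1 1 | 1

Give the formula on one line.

  ~a = 11111111111111110000000000000000
  ~b = 11111111000000001111111100000000
  (~b | c) = 11111111000011111111111100001111
  (d | (~b | c)) = 11111111001111111111111100111111
  (~a | (d | (~b | c))) = 11111111111111111111111100111111
  ((~a | (d | (~b | c))) & a) = 00000000000000001111111100111111

((~a | (d | (~b | c))) & a)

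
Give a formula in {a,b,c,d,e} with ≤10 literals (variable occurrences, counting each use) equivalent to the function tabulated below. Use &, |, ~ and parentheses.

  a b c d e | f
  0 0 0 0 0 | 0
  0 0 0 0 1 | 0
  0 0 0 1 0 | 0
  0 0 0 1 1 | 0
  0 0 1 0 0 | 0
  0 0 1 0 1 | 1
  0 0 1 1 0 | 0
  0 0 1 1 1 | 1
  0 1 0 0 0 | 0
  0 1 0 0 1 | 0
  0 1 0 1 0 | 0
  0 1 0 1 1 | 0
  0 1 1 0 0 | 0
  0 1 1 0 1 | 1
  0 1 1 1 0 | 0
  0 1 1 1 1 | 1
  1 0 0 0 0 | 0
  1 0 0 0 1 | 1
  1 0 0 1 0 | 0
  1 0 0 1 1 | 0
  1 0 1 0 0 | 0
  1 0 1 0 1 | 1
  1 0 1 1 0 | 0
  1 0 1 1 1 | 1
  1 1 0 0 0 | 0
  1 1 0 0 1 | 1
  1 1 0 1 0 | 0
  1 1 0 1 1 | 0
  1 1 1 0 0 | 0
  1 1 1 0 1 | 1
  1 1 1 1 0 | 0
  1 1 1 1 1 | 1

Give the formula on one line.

(e & ((c | (a & ~e)) | (e & (a & ~d))))

  ~e = 10101010101010101010101010101010
  (a & ~e) = 00000000000000001010101010101010
  (c | (a & ~e)) = 00001111000011111010111110101111
  ~d = 11001100110011001100110011001100
  (a & ~d) = 00000000000000001100110011001100
  (e & (a & ~d)) = 00000000000000000100010001000100
  ((c | (a & ~e)) | (e & (a & ~d))) = 00001111000011111110111111101111
  (e & ((c | (a & ~e)) | (e & (a & ~d)))) = 00000101000001010100010101000101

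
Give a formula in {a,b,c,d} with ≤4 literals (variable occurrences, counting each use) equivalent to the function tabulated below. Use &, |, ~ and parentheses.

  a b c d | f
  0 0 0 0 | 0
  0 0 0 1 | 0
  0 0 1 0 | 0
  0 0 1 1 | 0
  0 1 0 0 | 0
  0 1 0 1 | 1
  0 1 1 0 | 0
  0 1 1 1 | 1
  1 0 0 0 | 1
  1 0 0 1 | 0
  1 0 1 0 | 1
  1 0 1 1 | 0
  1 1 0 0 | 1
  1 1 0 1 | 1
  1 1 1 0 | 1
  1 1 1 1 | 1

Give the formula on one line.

((d & b) | (a & ~d))

  (d & b) = 0000010100000101
  ~d = 1010101010101010
  (a & ~d) = 0000000010101010
  ((d & b) | (a & ~d)) = 0000010110101111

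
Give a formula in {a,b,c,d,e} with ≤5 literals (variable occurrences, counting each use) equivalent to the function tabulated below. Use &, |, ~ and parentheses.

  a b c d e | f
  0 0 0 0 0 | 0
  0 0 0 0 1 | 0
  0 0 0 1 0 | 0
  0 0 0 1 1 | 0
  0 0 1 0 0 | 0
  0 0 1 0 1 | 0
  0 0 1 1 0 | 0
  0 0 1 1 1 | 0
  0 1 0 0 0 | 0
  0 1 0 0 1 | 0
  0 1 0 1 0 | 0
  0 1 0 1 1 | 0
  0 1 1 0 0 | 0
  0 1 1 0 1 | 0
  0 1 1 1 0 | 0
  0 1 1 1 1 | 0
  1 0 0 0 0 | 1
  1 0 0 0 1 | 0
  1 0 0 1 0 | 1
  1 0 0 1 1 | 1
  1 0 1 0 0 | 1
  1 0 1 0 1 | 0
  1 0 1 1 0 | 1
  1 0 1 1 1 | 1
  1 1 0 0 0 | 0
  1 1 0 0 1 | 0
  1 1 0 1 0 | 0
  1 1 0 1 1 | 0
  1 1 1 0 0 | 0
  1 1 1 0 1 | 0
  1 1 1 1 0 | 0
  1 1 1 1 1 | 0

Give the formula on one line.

  ~b = 11111111000000001111111100000000
  ~e = 10101010101010101010101010101010
  (d | ~e) = 10111011101110111011101110111011
  (~b & (d | ~e)) = 10111011000000001011101100000000
  (a & (~b & (d | ~e))) = 00000000000000001011101100000000

(a & (~b & (d | ~e)))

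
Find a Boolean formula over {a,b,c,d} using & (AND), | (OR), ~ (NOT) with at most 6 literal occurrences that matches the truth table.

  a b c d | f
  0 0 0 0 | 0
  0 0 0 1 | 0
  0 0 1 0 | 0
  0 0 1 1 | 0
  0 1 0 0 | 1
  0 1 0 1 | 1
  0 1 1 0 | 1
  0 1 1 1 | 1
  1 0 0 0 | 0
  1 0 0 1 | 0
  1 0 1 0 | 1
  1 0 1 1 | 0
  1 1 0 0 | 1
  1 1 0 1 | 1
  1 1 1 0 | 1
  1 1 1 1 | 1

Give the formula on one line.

  (b & c) = 0000001100000011
  ~d = 1010101010101010
  (~d & a) = 0000000010101010
  ((b & c) | (~d & a)) = 0000001110101011
  (((b & c) | (~d & a)) & c) = 0000001100100011
  (b | (((b & c) | (~d & a)) & c)) = 0000111100101111

(b | (((b & c) | (~d & a)) & c))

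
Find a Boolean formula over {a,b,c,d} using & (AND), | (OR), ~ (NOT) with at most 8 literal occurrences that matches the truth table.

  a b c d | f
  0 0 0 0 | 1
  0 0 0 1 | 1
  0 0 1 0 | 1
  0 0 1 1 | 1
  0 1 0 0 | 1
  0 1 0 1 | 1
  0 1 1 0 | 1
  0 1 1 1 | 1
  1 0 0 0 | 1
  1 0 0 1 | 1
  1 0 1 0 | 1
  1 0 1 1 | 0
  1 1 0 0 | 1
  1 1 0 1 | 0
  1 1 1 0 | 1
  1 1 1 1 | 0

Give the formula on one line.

  ~d = 1010101010101010
  (~d & a) = 0000000010101010
  ~a = 1111111100000000
  ~b = 1111000011110000
  ~c = 1100110011001100
  (~b & ~c) = 1100000011000000
  ((~b & ~c) & a) = 0000000011000000
  (~a | ((~b & ~c) & a)) = 1111111111000000
  ((~d & a) | (~a | ((~b & ~c) & a))) = 1111111111101010

((~d & a) | (~a | ((~b & ~c) & a)))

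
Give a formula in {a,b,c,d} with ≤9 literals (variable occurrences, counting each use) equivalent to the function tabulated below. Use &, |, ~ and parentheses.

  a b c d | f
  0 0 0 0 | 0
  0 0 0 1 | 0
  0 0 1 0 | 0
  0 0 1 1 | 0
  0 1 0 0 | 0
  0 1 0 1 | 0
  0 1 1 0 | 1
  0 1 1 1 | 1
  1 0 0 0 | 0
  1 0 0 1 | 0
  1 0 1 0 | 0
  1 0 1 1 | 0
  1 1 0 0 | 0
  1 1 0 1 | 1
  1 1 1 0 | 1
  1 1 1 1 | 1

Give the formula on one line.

  (c & b) = 0000001100000011
  (b & a) = 0000000000001111
  ((c & b) | (b & a)) = 0000001100001111
  ~d = 1010101010101010
  (c & ~d) = 0010001000100010
  ~b = 1111000011110000
  (~b | d) = 1111010111110101
  ~a = 1111111100000000
  ((~b | d) | ~a) = 1111111111110101
  ((c & ~d) | ((~b | d) | ~a)) = 1111111111110111
  (((c & b) | (b & a)) & ((c & ~d) | ((~b | d) | ~a))) = 0000001100000111

(((c & b) | (b & a)) & ((c & ~d) | ((~b | d) | ~a)))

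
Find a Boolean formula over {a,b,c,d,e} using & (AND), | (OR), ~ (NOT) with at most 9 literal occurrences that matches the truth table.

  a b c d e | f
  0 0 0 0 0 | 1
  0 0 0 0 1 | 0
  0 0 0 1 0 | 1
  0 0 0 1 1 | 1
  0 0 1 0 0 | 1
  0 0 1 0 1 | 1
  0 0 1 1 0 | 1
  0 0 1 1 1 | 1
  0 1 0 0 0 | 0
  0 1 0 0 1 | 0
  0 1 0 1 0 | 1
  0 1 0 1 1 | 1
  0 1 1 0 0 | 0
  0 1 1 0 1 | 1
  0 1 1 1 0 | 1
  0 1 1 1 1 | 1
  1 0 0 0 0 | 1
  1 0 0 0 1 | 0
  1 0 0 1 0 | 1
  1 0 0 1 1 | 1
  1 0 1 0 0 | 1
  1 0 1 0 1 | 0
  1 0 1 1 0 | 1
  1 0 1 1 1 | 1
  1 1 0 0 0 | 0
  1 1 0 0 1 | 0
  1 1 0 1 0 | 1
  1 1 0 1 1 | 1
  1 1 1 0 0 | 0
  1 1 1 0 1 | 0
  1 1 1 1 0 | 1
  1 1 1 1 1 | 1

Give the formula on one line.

(d | ((~e & ~b) | (c & (~c | (~a & e)))))

  ~e = 10101010101010101010101010101010
  ~b = 11111111000000001111111100000000
  (~e & ~b) = 10101010000000001010101000000000
  ~c = 11110000111100001111000011110000
  ~a = 11111111111111110000000000000000
  (~a & e) = 01010101010101010000000000000000
  (~c | (~a & e)) = 11110101111101011111000011110000
  (c & (~c | (~a & e))) = 00000101000001010000000000000000
  ((~e & ~b) | (c & (~c | (~a & e)))) = 10101111000001011010101000000000
  (d | ((~e & ~b) | (c & (~c | (~a & e))))) = 10111111001101111011101100110011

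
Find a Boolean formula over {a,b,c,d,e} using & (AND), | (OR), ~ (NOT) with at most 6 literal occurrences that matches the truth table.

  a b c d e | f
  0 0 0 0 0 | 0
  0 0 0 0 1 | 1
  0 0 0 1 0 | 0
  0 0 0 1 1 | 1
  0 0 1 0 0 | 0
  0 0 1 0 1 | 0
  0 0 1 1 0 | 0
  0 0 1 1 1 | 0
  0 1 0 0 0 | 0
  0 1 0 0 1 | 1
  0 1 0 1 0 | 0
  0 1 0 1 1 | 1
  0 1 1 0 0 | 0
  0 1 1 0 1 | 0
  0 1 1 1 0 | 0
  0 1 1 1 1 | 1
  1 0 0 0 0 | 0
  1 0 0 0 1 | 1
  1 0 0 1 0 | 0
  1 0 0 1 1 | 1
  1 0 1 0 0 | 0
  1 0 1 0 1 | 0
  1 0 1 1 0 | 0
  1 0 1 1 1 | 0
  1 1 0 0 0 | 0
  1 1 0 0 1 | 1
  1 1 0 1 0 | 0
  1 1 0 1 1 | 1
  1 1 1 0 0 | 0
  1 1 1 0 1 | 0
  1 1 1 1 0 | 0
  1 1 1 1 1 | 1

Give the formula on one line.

  ~c = 11110000111100001111000011110000
  (b & d) = 00000000001100110000000000110011
  (~c | (b & d)) = 11110000111100111111000011110011
  ((~c | (b & d)) & e) = 01010000010100010101000001010001

((~c | (b & d)) & e)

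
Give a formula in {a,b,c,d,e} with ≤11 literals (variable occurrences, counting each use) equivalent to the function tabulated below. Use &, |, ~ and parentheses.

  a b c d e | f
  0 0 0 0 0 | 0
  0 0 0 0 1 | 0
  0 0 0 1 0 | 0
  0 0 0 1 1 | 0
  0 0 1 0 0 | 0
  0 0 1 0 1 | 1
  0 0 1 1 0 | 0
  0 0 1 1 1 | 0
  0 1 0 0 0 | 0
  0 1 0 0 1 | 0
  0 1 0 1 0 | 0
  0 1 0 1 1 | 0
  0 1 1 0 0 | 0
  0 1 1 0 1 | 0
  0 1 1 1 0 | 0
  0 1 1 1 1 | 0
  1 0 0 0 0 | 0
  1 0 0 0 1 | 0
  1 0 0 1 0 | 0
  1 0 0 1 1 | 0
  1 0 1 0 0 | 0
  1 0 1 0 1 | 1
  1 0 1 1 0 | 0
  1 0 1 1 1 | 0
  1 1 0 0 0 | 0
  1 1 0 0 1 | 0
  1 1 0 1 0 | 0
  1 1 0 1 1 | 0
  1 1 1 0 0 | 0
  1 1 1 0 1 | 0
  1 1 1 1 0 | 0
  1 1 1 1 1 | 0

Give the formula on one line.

(((~d | ~e) & ((e | a) | (~e & b))) & (~b & (e & c)))

  ~d = 11001100110011001100110011001100
  ~e = 10101010101010101010101010101010
  (~d | ~e) = 11101110111011101110111011101110
  (e | a) = 01010101010101011111111111111111
  (~e & b) = 00000000101010100000000010101010
  ((e | a) | (~e & b)) = 01010101111111111111111111111111
  ((~d | ~e) & ((e | a) | (~e & b))) = 01000100111011101110111011101110
  ~b = 11111111000000001111111100000000
  (e & c) = 00000101000001010000010100000101
  (~b & (e & c)) = 00000101000000000000010100000000
  (((~d | ~e) & ((e | a) | (~e & b))) & (~b & (e & c))) = 00000100000000000000010000000000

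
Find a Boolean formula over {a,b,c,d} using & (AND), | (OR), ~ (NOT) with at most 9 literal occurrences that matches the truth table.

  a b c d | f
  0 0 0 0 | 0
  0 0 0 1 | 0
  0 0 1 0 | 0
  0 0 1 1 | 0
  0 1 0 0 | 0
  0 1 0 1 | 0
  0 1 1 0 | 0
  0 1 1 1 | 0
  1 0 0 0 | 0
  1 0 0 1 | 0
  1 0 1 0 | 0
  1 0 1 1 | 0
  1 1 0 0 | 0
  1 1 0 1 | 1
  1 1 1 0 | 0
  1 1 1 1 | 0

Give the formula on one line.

  ~b = 1111000011110000
  ~c = 1100110011001100
  (~b & ~c) = 1100000011000000
  (d | (~b & ~c)) = 1101010111010101
  (b & (d | (~b & ~c))) = 0000010100000101
  (~c & a) = 0000000011001100
  ((~c & a) & d) = 0000000001000100
  (((~c & a) & d) | ~b) = 1111000011110100
  ((b & (d | (~b & ~c))) & (((~c & a) & d) | ~b)) = 0000000000000100

((b & (d | (~b & ~c))) & (((~c & a) & d) | ~b))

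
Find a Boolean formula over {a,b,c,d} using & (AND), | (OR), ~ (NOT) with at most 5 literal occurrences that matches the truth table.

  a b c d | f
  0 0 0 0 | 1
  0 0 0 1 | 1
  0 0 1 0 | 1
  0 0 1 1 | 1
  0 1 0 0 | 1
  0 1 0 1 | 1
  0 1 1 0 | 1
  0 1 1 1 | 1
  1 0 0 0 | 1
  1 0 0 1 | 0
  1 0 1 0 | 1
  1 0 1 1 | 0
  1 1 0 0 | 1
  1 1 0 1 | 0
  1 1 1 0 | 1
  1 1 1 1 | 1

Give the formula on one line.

  ~d = 1010101010101010
  ~a = 1111111100000000
  (~d | ~a) = 1111111110101010
  (b & c) = 0000001100000011
  ((~d | ~a) | (b & c)) = 1111111110101011

((~d | ~a) | (b & c))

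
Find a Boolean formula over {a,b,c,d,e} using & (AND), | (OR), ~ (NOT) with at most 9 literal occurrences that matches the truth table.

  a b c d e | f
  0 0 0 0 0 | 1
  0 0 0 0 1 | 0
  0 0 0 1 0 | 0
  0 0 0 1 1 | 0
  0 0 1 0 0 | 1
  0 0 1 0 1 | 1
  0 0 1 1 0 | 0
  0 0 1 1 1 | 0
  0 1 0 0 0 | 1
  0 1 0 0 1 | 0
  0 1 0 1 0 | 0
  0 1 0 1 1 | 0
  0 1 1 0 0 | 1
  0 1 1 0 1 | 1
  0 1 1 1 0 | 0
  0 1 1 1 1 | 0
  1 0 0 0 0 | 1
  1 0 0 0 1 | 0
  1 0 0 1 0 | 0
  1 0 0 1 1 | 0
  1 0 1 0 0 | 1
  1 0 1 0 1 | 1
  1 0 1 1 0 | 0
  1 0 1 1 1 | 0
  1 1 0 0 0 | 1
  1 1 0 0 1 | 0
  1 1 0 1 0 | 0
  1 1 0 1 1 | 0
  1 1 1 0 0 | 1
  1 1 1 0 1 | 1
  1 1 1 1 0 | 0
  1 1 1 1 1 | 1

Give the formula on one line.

(((~e | c) & ~d) | ((b & c) & (e & a)))

  ~e = 10101010101010101010101010101010
  (~e | c) = 10101111101011111010111110101111
  ~d = 11001100110011001100110011001100
  ((~e | c) & ~d) = 10001100100011001000110010001100
  (b & c) = 00000000000011110000000000001111
  (e & a) = 00000000000000000101010101010101
  ((b & c) & (e & a)) = 00000000000000000000000000000101
  (((~e | c) & ~d) | ((b & c) & (e & a))) = 10001100100011001000110010001101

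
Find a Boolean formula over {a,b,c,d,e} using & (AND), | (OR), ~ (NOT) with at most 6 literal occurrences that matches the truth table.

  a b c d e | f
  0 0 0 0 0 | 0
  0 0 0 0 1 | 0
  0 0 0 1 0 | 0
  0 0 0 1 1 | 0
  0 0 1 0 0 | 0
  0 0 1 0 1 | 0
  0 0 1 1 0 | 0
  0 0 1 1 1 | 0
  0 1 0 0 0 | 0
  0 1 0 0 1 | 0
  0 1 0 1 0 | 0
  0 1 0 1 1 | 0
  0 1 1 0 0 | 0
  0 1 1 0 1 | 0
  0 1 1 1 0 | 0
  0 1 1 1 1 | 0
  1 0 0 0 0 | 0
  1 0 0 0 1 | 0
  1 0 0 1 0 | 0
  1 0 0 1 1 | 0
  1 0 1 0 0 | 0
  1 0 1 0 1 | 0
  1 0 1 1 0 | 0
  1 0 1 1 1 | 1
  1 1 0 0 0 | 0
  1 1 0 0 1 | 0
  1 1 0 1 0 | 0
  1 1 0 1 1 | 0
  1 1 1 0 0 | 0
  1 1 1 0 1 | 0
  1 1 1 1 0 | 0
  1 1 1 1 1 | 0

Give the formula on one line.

(((~b & c) & (e & a)) & d)

  ~b = 11111111000000001111111100000000
  (~b & c) = 00001111000000000000111100000000
  (e & a) = 00000000000000000101010101010101
  ((~b & c) & (e & a)) = 00000000000000000000010100000000
  (((~b & c) & (e & a)) & d) = 00000000000000000000000100000000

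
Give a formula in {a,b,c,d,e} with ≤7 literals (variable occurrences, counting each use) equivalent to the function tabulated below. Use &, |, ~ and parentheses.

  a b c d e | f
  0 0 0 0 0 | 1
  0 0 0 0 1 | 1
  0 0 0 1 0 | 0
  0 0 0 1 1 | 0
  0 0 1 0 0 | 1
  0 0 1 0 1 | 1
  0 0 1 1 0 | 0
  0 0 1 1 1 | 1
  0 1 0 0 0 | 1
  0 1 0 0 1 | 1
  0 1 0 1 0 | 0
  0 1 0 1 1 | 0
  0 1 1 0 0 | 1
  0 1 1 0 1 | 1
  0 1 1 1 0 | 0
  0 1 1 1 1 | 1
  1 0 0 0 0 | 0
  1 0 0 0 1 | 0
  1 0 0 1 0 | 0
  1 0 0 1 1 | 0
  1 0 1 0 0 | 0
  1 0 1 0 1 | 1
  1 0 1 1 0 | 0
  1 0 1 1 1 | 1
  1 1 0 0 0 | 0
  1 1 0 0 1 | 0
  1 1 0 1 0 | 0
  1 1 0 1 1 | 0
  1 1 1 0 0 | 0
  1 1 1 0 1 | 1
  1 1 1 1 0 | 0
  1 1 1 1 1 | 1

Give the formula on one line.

  ~a = 11111111111111110000000000000000
  ~d = 11001100110011001100110011001100
  (~a & ~d) = 11001100110011000000000000000000
  ~e = 10101010101010101010101010101010
  (c | ~e) = 10101111101011111010111110101111
  (e & (c | ~e)) = 00000101000001010000010100000101
  ((~a & ~d) | (e & (c | ~e))) = 11001101110011010000010100000101

((~a & ~d) | (e & (c | ~e)))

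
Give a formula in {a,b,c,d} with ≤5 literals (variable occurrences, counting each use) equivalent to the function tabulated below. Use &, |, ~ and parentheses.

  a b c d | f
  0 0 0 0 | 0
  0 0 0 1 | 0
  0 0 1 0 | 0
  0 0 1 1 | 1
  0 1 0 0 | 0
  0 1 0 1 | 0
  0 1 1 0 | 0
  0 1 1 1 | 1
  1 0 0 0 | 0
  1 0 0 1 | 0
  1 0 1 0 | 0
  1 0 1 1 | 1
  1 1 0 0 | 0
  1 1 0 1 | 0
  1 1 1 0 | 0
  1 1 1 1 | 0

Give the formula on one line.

((d & c) & (~b | (~d | ~a)))

  (d & c) = 0001000100010001
  ~b = 1111000011110000
  ~d = 1010101010101010
  ~a = 1111111100000000
  (~d | ~a) = 1111111110101010
  (~b | (~d | ~a)) = 1111111111111010
  ((d & c) & (~b | (~d | ~a))) = 0001000100010000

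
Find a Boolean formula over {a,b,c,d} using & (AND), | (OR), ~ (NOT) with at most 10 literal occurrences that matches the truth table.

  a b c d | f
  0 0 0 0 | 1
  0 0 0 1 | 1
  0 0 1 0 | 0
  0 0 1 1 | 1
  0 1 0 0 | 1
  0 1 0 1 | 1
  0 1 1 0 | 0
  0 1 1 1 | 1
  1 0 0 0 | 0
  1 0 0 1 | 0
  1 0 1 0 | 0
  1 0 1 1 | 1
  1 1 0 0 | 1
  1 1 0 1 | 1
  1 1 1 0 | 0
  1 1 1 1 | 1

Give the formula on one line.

  ~c = 1100110011001100
  ~a = 1111111100000000
  (~a & d) = 0101010100000000
  (~c | (~a & d)) = 1101110111001100
  ((~c | (~a & d)) & b) = 0000110100001100
  (~c & ~a) = 1100110000000000
  (d & c) = 0001000100010001
  ((~c & ~a) | (d & c)) = 1101110100010001
  (((~c | (~a & d)) & b) | ((~c & ~a) | (d & c))) = 1101110100011101

(((~c | (~a & d)) & b) | ((~c & ~a) | (d & c)))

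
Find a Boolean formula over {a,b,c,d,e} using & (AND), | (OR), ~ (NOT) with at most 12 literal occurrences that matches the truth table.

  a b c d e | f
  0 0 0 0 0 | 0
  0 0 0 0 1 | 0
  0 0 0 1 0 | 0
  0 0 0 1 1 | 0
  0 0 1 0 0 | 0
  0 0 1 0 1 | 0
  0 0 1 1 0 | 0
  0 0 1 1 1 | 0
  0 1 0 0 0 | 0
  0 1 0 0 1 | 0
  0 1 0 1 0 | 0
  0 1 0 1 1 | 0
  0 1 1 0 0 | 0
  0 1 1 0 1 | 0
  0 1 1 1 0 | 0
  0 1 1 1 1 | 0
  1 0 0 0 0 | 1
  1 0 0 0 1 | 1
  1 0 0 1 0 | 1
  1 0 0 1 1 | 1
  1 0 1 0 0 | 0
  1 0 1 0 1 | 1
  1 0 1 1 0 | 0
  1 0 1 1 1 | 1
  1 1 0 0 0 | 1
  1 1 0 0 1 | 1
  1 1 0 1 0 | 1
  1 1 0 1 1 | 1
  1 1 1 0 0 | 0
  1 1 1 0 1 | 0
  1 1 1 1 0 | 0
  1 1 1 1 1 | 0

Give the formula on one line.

((((b & d) | c) & ((b | a) & (e & ~b))) | (~c & a))

  (b & d) = 00000000001100110000000000110011
  ((b & d) | c) = 00001111001111110000111100111111
  (b | a) = 00000000111111111111111111111111
  ~b = 11111111000000001111111100000000
  (e & ~b) = 01010101000000000101010100000000
  ((b | a) & (e & ~b)) = 00000000000000000101010100000000
  (((b & d) | c) & ((b | a) & (e & ~b))) = 00000000000000000000010100000000
  ~c = 11110000111100001111000011110000
  (~c & a) = 00000000000000001111000011110000
  ((((b & d) | c) & ((b | a) & (e & ~b))) | (~c & a)) = 00000000000000001111010111110000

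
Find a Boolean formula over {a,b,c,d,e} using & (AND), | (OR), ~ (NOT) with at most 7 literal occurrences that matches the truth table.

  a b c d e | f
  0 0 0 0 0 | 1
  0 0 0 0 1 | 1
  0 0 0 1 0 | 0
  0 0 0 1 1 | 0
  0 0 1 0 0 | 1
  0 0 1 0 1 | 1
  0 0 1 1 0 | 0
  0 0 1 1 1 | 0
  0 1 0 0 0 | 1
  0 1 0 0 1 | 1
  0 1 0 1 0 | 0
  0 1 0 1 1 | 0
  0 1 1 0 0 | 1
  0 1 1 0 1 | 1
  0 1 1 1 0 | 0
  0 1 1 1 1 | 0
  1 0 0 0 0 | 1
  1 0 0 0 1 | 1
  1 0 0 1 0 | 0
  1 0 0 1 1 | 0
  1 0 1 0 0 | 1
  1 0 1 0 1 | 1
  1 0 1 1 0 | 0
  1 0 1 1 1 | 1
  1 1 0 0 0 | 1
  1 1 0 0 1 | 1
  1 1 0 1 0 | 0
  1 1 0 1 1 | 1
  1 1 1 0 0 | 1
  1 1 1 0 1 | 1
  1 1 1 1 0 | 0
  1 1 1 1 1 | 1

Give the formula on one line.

  ~d = 11001100110011001100110011001100
  (a & c) = 00000000000000000000111100001111
  ((a & c) | b) = 00000000111111110000111111111111
  (a & ((a & c) | b)) = 00000000000000000000111111111111
  (d & e) = 00010001000100010001000100010001
  ((a & ((a & c) | b)) & (d & e)) = 00000000000000000000000100010001
  (~d | ((a & ((a & c) | b)) & (d & e))) = 11001100110011001100110111011101

(~d | ((a & ((a & c) | b)) & (d & e)))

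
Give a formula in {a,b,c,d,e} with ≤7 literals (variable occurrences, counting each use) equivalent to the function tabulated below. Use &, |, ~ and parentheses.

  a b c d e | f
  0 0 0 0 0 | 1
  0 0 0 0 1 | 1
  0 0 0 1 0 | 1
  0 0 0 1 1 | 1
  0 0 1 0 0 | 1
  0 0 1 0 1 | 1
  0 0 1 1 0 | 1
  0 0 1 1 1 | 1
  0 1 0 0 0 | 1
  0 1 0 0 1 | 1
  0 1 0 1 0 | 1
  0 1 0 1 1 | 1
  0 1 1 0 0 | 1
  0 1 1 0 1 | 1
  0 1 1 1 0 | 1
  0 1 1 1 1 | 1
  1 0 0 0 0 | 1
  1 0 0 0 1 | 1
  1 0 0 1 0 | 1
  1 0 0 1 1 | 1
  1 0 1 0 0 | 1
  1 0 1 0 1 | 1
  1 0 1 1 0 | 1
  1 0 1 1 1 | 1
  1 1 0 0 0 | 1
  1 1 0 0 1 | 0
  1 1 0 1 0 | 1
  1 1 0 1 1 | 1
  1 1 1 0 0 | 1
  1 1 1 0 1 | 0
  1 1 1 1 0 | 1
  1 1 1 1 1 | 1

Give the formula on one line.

  ~e = 10101010101010101010101010101010
  (d | ~e) = 10111011101110111011101110111011
  ~a = 11111111111111110000000000000000
  (e & ~a) = 01010101010101010000000000000000
  ((d | ~e) | (e & ~a)) = 11111111111111111011101110111011
  ~b = 11111111000000001111111100000000
  (((d | ~e) | (e & ~a)) | ~b) = 11111111111111111111111110111011

(((d | ~e) | (e & ~a)) | ~b)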